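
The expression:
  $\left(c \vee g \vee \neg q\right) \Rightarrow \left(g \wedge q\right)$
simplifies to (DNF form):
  $\left(g \wedge q\right) \vee \left(q \wedge \neg c\right)$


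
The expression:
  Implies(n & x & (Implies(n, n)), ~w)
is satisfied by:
  {w: False, x: False, n: False}
  {n: True, w: False, x: False}
  {x: True, w: False, n: False}
  {n: True, x: True, w: False}
  {w: True, n: False, x: False}
  {n: True, w: True, x: False}
  {x: True, w: True, n: False}


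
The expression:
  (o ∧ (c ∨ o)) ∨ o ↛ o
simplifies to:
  o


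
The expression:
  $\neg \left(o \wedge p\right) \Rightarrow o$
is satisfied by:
  {o: True}


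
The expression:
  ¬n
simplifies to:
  ¬n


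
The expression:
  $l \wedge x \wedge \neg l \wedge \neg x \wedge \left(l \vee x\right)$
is never true.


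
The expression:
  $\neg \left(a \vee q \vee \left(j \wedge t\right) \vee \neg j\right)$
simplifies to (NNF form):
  $j \wedge \neg a \wedge \neg q \wedge \neg t$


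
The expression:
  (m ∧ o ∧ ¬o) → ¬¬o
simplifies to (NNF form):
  True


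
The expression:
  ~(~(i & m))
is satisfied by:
  {m: True, i: True}


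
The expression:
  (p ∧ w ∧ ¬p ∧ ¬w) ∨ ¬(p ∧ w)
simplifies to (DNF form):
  ¬p ∨ ¬w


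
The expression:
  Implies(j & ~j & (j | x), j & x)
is always true.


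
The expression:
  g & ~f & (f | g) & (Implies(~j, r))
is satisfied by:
  {r: True, j: True, g: True, f: False}
  {r: True, g: True, f: False, j: False}
  {j: True, g: True, f: False, r: False}


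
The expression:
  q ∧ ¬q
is never true.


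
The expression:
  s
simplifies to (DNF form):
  s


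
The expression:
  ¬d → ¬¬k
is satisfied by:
  {d: True, k: True}
  {d: True, k: False}
  {k: True, d: False}


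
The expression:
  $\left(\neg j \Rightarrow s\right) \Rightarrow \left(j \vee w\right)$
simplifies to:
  $j \vee w \vee \neg s$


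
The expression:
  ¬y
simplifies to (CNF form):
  ¬y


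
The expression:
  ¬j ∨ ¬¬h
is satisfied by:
  {h: True, j: False}
  {j: False, h: False}
  {j: True, h: True}


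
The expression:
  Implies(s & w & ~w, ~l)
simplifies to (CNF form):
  True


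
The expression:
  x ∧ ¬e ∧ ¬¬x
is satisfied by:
  {x: True, e: False}


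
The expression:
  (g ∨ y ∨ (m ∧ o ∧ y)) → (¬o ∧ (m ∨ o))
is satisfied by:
  {m: True, o: False, g: False, y: False}
  {m: False, o: False, g: False, y: False}
  {y: True, m: True, o: False, g: False}
  {m: True, g: True, y: False, o: False}
  {y: True, m: True, g: True, o: False}
  {m: True, o: True, y: False, g: False}
  {o: True, y: False, g: False, m: False}


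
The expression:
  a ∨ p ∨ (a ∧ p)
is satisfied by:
  {a: True, p: True}
  {a: True, p: False}
  {p: True, a: False}


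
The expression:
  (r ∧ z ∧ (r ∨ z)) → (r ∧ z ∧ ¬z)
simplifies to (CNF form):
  ¬r ∨ ¬z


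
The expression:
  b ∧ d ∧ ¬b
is never true.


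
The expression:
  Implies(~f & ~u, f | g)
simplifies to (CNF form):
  f | g | u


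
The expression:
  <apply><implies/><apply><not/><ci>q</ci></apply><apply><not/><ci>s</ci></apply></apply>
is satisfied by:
  {q: True, s: False}
  {s: False, q: False}
  {s: True, q: True}


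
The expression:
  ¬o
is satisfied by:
  {o: False}


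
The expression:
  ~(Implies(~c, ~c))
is never true.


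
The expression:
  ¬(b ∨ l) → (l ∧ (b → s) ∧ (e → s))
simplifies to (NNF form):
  b ∨ l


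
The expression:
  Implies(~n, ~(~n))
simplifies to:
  n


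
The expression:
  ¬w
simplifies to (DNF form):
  ¬w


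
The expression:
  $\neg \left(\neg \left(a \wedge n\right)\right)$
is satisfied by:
  {a: True, n: True}


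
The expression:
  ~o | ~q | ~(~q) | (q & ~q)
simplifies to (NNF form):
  True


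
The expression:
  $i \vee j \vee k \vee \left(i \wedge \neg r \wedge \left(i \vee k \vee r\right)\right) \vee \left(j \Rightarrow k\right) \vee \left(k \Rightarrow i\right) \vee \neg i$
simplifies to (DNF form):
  $\text{True}$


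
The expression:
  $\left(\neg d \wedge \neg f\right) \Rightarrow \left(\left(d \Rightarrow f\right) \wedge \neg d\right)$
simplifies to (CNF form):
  $\text{True}$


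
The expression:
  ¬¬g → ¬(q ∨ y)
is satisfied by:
  {y: False, g: False, q: False}
  {q: True, y: False, g: False}
  {y: True, q: False, g: False}
  {q: True, y: True, g: False}
  {g: True, q: False, y: False}


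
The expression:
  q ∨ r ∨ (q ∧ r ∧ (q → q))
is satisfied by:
  {r: True, q: True}
  {r: True, q: False}
  {q: True, r: False}


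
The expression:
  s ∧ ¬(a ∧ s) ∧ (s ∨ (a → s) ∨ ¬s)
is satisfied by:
  {s: True, a: False}


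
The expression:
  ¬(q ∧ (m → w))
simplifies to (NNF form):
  (m ∧ ¬w) ∨ ¬q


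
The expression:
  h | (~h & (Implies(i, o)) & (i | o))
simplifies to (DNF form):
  h | o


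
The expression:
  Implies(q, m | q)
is always true.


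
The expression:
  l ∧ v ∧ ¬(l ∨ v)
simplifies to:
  False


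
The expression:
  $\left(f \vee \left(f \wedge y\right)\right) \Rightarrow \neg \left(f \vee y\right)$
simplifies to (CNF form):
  $\neg f$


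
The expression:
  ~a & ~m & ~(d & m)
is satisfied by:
  {a: False, m: False}


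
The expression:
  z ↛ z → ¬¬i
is always true.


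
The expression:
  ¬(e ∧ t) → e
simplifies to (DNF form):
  e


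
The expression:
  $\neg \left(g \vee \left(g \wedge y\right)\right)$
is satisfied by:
  {g: False}


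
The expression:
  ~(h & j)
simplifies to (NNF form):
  ~h | ~j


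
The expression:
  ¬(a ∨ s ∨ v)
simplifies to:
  ¬a ∧ ¬s ∧ ¬v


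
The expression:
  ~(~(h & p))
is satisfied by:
  {h: True, p: True}


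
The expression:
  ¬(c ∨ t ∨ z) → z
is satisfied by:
  {c: True, t: True, z: True}
  {c: True, t: True, z: False}
  {c: True, z: True, t: False}
  {c: True, z: False, t: False}
  {t: True, z: True, c: False}
  {t: True, z: False, c: False}
  {z: True, t: False, c: False}


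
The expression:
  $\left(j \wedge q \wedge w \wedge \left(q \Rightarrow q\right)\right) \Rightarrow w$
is always true.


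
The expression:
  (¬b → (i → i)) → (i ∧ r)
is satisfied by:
  {r: True, i: True}


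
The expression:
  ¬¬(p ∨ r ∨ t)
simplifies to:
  p ∨ r ∨ t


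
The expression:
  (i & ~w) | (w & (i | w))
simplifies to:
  i | w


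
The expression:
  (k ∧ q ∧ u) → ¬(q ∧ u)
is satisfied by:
  {u: False, k: False, q: False}
  {q: True, u: False, k: False}
  {k: True, u: False, q: False}
  {q: True, k: True, u: False}
  {u: True, q: False, k: False}
  {q: True, u: True, k: False}
  {k: True, u: True, q: False}


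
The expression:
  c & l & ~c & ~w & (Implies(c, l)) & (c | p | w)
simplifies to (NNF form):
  False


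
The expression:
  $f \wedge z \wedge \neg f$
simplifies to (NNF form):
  $\text{False}$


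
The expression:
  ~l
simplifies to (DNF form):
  ~l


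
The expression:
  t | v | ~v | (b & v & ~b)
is always true.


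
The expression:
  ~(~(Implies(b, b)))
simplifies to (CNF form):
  True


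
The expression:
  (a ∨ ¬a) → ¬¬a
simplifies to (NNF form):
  a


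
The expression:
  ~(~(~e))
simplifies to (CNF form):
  ~e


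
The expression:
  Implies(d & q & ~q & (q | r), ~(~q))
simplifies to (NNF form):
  True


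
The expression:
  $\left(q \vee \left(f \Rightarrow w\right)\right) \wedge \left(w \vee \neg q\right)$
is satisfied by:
  {w: True, f: False, q: False}
  {q: True, w: True, f: False}
  {w: True, f: True, q: False}
  {q: True, w: True, f: True}
  {q: False, f: False, w: False}


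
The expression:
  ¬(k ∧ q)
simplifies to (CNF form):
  ¬k ∨ ¬q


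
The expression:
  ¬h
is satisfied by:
  {h: False}


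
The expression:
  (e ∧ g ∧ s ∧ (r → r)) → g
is always true.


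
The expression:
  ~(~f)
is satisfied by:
  {f: True}


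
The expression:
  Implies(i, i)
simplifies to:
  True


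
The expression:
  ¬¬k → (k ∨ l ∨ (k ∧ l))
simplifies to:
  True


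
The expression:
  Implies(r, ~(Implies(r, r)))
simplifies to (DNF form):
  ~r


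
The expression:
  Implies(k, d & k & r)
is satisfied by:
  {d: True, r: True, k: False}
  {d: True, r: False, k: False}
  {r: True, d: False, k: False}
  {d: False, r: False, k: False}
  {d: True, k: True, r: True}


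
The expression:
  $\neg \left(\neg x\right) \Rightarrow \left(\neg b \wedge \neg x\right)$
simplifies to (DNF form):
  $\neg x$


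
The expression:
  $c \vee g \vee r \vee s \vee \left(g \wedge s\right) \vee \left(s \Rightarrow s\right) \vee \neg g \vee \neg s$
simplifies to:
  $\text{True}$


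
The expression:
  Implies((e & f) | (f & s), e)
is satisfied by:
  {e: True, s: False, f: False}
  {s: False, f: False, e: False}
  {f: True, e: True, s: False}
  {f: True, s: False, e: False}
  {e: True, s: True, f: False}
  {s: True, e: False, f: False}
  {f: True, s: True, e: True}


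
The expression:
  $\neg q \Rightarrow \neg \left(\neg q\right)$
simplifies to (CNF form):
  $q$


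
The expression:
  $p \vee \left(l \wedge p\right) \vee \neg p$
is always true.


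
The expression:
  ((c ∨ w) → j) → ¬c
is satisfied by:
  {c: False, j: False}
  {j: True, c: False}
  {c: True, j: False}


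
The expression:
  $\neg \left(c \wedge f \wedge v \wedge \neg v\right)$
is always true.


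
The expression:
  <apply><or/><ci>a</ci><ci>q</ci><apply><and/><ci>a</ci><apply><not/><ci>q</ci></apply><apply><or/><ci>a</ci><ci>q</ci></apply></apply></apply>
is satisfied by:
  {a: True, q: True}
  {a: True, q: False}
  {q: True, a: False}


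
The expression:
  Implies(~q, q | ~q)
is always true.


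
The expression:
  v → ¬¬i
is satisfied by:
  {i: True, v: False}
  {v: False, i: False}
  {v: True, i: True}


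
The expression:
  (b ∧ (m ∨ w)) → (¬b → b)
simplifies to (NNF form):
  True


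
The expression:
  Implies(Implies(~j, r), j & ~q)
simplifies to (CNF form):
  (j | ~j) & (j | ~r) & (~j | ~q) & (~q | ~r)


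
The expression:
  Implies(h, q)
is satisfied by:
  {q: True, h: False}
  {h: False, q: False}
  {h: True, q: True}


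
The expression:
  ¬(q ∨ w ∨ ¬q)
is never true.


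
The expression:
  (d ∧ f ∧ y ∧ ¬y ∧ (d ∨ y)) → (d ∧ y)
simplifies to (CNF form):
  True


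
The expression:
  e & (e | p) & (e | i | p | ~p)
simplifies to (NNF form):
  e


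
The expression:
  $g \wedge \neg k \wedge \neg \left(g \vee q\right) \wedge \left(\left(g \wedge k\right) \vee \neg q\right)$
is never true.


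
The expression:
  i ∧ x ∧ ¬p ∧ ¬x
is never true.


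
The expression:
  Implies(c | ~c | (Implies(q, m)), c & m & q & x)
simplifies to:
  c & m & q & x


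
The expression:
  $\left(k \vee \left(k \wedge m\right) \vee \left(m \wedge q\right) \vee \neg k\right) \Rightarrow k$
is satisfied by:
  {k: True}


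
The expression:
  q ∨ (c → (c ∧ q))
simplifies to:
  q ∨ ¬c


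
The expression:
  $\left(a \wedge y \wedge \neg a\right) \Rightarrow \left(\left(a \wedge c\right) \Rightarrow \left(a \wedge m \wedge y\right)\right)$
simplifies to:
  $\text{True}$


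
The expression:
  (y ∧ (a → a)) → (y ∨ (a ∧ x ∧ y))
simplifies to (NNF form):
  True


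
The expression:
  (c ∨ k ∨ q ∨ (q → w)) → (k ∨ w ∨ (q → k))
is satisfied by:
  {k: True, w: True, q: False}
  {k: True, w: False, q: False}
  {w: True, k: False, q: False}
  {k: False, w: False, q: False}
  {k: True, q: True, w: True}
  {k: True, q: True, w: False}
  {q: True, w: True, k: False}


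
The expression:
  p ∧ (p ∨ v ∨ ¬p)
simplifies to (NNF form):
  p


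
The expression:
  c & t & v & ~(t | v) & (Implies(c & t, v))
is never true.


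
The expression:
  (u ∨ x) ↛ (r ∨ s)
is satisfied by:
  {x: True, u: True, r: False, s: False}
  {x: True, r: False, u: False, s: False}
  {u: True, x: False, r: False, s: False}


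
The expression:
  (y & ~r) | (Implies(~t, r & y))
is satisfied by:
  {y: True, t: True}
  {y: True, t: False}
  {t: True, y: False}


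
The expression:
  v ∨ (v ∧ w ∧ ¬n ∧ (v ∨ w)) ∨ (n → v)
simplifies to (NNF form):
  v ∨ ¬n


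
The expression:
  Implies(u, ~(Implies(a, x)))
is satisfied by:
  {a: True, u: False, x: False}
  {a: False, u: False, x: False}
  {x: True, a: True, u: False}
  {x: True, a: False, u: False}
  {u: True, a: True, x: False}


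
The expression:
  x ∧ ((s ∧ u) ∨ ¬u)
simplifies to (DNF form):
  (s ∧ x) ∨ (x ∧ ¬u)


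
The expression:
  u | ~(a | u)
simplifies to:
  u | ~a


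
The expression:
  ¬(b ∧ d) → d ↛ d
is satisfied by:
  {b: True, d: True}


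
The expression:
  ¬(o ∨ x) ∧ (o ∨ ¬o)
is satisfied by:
  {x: False, o: False}


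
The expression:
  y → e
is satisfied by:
  {e: True, y: False}
  {y: False, e: False}
  {y: True, e: True}


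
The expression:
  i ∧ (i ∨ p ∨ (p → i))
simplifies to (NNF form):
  i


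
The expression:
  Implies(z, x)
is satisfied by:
  {x: True, z: False}
  {z: False, x: False}
  {z: True, x: True}


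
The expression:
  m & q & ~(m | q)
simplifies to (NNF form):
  False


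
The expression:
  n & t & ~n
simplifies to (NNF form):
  False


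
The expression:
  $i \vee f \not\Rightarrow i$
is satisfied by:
  {i: True, f: True}
  {i: True, f: False}
  {f: True, i: False}


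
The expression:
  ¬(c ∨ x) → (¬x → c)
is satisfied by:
  {x: True, c: True}
  {x: True, c: False}
  {c: True, x: False}


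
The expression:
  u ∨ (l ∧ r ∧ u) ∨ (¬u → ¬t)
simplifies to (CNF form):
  u ∨ ¬t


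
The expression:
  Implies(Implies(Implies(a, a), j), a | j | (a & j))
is always true.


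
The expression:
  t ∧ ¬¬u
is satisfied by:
  {t: True, u: True}


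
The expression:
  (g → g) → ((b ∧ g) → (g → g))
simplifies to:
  True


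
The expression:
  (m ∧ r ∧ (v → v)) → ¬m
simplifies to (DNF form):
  ¬m ∨ ¬r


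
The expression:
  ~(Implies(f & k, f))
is never true.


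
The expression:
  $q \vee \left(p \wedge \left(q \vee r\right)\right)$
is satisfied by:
  {q: True, p: True, r: True}
  {q: True, p: True, r: False}
  {q: True, r: True, p: False}
  {q: True, r: False, p: False}
  {p: True, r: True, q: False}


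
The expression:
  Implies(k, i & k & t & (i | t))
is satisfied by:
  {t: True, i: True, k: False}
  {t: True, i: False, k: False}
  {i: True, t: False, k: False}
  {t: False, i: False, k: False}
  {t: True, k: True, i: True}


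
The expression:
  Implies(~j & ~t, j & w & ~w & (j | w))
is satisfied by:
  {t: True, j: True}
  {t: True, j: False}
  {j: True, t: False}


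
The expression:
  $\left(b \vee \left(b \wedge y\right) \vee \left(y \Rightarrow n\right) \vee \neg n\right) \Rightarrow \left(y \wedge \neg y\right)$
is never true.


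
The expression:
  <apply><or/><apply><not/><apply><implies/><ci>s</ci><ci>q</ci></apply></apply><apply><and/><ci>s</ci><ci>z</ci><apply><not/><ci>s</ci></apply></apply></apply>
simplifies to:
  <apply><and/><ci>s</ci><apply><not/><ci>q</ci></apply></apply>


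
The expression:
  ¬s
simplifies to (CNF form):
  ¬s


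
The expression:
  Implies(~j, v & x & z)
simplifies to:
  j | (v & x & z)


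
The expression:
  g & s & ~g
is never true.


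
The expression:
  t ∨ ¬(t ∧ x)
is always true.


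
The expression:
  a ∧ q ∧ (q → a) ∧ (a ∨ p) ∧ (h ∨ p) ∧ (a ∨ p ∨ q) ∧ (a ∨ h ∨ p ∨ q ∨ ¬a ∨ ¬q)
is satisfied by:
  {a: True, p: True, h: True, q: True}
  {a: True, p: True, q: True, h: False}
  {a: True, h: True, q: True, p: False}


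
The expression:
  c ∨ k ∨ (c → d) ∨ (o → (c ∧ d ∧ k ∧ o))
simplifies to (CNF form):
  True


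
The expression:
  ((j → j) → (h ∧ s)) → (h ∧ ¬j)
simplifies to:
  ¬h ∨ ¬j ∨ ¬s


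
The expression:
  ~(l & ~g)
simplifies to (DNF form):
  g | ~l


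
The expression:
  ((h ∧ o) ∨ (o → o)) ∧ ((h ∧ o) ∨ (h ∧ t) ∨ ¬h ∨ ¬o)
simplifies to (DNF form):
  True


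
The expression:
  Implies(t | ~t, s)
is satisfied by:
  {s: True}


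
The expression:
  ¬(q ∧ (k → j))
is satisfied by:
  {k: True, q: False, j: False}
  {k: False, q: False, j: False}
  {j: True, k: True, q: False}
  {j: True, k: False, q: False}
  {q: True, k: True, j: False}


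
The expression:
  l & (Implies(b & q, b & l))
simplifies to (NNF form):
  l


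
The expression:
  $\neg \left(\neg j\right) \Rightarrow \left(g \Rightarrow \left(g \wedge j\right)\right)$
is always true.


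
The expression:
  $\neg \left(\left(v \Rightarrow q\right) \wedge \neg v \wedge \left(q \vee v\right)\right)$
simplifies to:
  $v \vee \neg q$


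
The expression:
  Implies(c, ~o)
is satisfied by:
  {c: False, o: False}
  {o: True, c: False}
  {c: True, o: False}


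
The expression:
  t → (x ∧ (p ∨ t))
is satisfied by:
  {x: True, t: False}
  {t: False, x: False}
  {t: True, x: True}


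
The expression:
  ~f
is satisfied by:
  {f: False}


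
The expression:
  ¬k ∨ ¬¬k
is always true.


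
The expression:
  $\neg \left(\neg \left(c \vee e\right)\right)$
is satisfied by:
  {c: True, e: True}
  {c: True, e: False}
  {e: True, c: False}


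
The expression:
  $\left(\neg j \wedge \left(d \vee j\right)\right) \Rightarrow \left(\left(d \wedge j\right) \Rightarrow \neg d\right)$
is always true.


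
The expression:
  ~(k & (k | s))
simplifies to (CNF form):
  ~k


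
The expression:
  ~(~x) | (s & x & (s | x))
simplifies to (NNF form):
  x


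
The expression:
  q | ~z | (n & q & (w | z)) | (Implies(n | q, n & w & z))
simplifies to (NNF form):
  q | w | ~n | ~z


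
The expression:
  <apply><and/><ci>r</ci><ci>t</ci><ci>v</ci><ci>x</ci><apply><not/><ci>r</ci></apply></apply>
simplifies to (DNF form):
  <false/>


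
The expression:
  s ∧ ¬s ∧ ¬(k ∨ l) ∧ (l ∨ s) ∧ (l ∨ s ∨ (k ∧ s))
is never true.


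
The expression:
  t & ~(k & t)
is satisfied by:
  {t: True, k: False}


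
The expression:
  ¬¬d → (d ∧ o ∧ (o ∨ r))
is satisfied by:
  {o: True, d: False}
  {d: False, o: False}
  {d: True, o: True}


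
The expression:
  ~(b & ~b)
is always true.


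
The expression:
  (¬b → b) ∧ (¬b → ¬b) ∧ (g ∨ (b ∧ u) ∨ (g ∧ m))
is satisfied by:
  {u: True, g: True, b: True}
  {u: True, b: True, g: False}
  {g: True, b: True, u: False}


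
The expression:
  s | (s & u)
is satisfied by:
  {s: True}


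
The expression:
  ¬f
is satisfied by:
  {f: False}


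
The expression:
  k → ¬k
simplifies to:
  ¬k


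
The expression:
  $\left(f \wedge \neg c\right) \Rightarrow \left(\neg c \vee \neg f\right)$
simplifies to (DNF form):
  $\text{True}$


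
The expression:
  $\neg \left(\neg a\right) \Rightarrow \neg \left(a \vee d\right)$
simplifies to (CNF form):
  $\neg a$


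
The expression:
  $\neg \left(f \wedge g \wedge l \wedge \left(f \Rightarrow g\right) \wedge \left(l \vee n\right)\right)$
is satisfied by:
  {l: False, g: False, f: False}
  {f: True, l: False, g: False}
  {g: True, l: False, f: False}
  {f: True, g: True, l: False}
  {l: True, f: False, g: False}
  {f: True, l: True, g: False}
  {g: True, l: True, f: False}


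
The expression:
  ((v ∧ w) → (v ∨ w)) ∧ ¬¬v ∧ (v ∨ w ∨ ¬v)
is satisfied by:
  {v: True}


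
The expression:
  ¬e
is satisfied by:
  {e: False}


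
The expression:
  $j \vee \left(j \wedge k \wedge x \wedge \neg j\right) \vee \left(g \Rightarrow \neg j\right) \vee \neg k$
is always true.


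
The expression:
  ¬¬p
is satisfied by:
  {p: True}


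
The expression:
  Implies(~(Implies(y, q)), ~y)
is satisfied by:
  {q: True, y: False}
  {y: False, q: False}
  {y: True, q: True}


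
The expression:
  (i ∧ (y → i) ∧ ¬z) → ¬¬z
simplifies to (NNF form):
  z ∨ ¬i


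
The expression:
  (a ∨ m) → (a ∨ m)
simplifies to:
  True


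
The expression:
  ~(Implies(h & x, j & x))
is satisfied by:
  {h: True, x: True, j: False}


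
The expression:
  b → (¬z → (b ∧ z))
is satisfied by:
  {z: True, b: False}
  {b: False, z: False}
  {b: True, z: True}


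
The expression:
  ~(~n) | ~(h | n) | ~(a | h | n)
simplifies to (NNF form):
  n | ~h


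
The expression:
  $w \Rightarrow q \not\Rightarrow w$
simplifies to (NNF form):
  $\neg w$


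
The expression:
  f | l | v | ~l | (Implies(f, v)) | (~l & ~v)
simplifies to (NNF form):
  True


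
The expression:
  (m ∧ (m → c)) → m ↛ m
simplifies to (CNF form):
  ¬c ∨ ¬m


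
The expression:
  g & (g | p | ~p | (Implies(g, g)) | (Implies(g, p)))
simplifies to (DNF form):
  g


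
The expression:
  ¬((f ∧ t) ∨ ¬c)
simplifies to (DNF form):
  (c ∧ ¬f) ∨ (c ∧ ¬t)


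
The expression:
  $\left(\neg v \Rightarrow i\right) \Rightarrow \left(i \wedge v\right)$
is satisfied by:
  {v: False, i: False}
  {i: True, v: True}


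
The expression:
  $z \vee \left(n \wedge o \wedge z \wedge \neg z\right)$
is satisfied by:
  {z: True}


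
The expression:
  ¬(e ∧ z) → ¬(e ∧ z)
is always true.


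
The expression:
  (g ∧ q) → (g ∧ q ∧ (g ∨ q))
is always true.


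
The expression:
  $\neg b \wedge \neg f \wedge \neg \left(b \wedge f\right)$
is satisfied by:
  {f: False, b: False}


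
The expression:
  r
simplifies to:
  r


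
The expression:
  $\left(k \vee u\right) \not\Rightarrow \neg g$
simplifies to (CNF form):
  $g \wedge \left(k \vee u\right)$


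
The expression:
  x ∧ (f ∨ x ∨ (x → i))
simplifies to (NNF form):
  x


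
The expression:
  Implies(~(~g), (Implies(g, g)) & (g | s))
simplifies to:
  True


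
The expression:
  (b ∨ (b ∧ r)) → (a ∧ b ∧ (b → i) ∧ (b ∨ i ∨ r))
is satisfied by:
  {i: True, a: True, b: False}
  {i: True, a: False, b: False}
  {a: True, i: False, b: False}
  {i: False, a: False, b: False}
  {i: True, b: True, a: True}


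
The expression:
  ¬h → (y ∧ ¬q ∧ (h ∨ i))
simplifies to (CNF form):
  (h ∨ i) ∧ (h ∨ y) ∧ (h ∨ ¬q)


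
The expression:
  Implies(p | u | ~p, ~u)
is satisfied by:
  {u: False}


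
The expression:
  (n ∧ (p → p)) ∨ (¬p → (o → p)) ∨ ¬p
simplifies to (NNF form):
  True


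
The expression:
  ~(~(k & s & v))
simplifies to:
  k & s & v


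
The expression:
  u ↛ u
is never true.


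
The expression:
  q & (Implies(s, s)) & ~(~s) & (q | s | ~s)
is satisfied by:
  {s: True, q: True}


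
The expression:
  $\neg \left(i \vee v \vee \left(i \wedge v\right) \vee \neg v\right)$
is never true.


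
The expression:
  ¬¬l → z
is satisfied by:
  {z: True, l: False}
  {l: False, z: False}
  {l: True, z: True}


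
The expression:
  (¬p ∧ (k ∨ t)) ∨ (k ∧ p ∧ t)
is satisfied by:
  {t: True, k: True, p: False}
  {t: True, k: False, p: False}
  {k: True, t: False, p: False}
  {t: True, p: True, k: True}


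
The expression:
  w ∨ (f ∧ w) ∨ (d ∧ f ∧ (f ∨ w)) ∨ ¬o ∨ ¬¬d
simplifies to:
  d ∨ w ∨ ¬o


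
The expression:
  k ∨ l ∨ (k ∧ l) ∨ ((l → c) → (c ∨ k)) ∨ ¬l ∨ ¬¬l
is always true.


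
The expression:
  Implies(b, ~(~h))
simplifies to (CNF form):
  h | ~b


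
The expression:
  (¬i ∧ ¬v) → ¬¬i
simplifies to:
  i ∨ v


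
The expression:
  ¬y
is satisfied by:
  {y: False}


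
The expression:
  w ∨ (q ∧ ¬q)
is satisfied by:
  {w: True}


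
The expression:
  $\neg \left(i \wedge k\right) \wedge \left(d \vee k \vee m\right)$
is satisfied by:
  {d: True, m: True, k: False, i: False}
  {d: True, m: False, k: False, i: False}
  {m: True, d: False, k: False, i: False}
  {i: True, d: True, m: True, k: False}
  {i: True, d: True, m: False, k: False}
  {i: True, m: True, d: False, k: False}
  {d: True, k: True, m: True, i: False}
  {d: True, k: True, m: False, i: False}
  {k: True, m: True, d: False, i: False}
  {k: True, d: False, m: False, i: False}


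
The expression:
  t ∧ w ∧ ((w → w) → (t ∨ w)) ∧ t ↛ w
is never true.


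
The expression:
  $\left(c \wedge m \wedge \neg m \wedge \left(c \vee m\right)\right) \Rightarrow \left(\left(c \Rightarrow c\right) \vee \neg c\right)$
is always true.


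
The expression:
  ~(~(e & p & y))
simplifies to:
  e & p & y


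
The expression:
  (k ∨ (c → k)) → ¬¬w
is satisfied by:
  {w: True, c: True, k: False}
  {w: True, c: False, k: False}
  {w: True, k: True, c: True}
  {w: True, k: True, c: False}
  {c: True, k: False, w: False}


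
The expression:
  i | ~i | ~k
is always true.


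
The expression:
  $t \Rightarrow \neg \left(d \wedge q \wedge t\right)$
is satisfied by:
  {t: False, d: False, q: False}
  {q: True, t: False, d: False}
  {d: True, t: False, q: False}
  {q: True, d: True, t: False}
  {t: True, q: False, d: False}
  {q: True, t: True, d: False}
  {d: True, t: True, q: False}


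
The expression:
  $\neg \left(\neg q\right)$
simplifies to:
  $q$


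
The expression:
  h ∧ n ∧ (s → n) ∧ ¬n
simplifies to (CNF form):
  False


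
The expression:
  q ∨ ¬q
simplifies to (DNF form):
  True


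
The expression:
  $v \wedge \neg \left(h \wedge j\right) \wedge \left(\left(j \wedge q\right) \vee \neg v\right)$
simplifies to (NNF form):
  $j \wedge q \wedge v \wedge \neg h$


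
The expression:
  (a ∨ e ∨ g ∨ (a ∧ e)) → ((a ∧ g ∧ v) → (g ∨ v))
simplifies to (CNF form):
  True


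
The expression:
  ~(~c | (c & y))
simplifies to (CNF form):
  c & ~y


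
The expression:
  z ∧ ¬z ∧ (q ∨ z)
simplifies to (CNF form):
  False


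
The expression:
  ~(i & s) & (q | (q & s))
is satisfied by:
  {q: True, s: False, i: False}
  {i: True, q: True, s: False}
  {s: True, q: True, i: False}


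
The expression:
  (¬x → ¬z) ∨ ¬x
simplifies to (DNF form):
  True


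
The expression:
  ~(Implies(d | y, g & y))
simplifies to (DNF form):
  (d & ~y) | (y & ~g)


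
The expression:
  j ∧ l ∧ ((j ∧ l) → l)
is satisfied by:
  {j: True, l: True}


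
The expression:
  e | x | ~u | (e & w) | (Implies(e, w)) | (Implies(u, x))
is always true.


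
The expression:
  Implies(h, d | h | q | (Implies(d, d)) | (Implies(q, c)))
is always true.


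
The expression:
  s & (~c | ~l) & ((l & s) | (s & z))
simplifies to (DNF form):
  (l & s & ~c) | (l & s & ~l) | (s & z & ~c) | (s & z & ~l)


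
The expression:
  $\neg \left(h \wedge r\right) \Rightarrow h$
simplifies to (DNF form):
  $h$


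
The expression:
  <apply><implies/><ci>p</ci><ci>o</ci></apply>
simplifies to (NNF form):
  <apply><or/><ci>o</ci><apply><not/><ci>p</ci></apply></apply>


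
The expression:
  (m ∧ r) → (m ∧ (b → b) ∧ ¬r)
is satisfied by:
  {m: False, r: False}
  {r: True, m: False}
  {m: True, r: False}


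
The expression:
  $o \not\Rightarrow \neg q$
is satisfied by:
  {o: True, q: True}


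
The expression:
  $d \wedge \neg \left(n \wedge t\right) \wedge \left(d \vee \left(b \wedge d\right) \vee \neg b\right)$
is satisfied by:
  {d: True, t: False, n: False}
  {n: True, d: True, t: False}
  {t: True, d: True, n: False}


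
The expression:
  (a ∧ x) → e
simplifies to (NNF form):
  e ∨ ¬a ∨ ¬x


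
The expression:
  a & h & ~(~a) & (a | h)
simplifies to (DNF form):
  a & h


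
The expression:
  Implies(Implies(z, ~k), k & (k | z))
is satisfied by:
  {k: True}


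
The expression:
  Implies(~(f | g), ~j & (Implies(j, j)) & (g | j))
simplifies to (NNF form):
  f | g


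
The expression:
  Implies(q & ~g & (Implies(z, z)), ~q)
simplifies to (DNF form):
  g | ~q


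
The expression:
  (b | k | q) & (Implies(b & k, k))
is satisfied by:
  {b: True, q: True, k: True}
  {b: True, q: True, k: False}
  {b: True, k: True, q: False}
  {b: True, k: False, q: False}
  {q: True, k: True, b: False}
  {q: True, k: False, b: False}
  {k: True, q: False, b: False}


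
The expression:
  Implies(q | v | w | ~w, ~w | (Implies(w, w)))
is always true.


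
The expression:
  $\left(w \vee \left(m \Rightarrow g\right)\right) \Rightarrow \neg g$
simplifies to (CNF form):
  $\neg g$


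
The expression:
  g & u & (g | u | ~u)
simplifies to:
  g & u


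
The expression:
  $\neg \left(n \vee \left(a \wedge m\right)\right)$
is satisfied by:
  {n: False, m: False, a: False}
  {a: True, n: False, m: False}
  {m: True, n: False, a: False}


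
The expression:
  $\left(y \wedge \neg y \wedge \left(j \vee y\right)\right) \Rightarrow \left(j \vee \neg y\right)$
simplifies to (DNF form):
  $\text{True}$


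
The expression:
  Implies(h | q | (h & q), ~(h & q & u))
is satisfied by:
  {h: False, u: False, q: False}
  {q: True, h: False, u: False}
  {u: True, h: False, q: False}
  {q: True, u: True, h: False}
  {h: True, q: False, u: False}
  {q: True, h: True, u: False}
  {u: True, h: True, q: False}


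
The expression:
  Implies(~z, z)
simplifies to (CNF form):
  z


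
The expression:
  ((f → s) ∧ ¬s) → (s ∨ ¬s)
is always true.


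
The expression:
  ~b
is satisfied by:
  {b: False}


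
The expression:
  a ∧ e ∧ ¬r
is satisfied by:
  {a: True, e: True, r: False}


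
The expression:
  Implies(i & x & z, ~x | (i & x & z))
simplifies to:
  True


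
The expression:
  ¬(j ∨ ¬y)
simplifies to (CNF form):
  y ∧ ¬j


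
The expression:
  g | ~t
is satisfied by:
  {g: True, t: False}
  {t: False, g: False}
  {t: True, g: True}


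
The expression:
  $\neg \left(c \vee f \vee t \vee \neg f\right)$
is never true.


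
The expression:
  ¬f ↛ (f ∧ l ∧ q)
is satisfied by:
  {f: False}


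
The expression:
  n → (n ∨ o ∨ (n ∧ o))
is always true.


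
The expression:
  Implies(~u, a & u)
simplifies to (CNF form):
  u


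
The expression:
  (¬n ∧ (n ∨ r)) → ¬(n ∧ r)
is always true.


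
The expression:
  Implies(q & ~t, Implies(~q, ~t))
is always true.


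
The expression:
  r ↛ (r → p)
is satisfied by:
  {r: True, p: False}


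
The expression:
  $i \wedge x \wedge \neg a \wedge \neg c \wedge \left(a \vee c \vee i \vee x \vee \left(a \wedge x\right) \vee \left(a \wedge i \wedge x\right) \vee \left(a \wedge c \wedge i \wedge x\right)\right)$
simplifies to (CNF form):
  $i \wedge x \wedge \neg a \wedge \neg c$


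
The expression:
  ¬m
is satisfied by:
  {m: False}


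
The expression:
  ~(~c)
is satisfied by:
  {c: True}


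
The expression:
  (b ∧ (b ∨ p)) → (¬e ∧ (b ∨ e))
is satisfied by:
  {e: False, b: False}
  {b: True, e: False}
  {e: True, b: False}


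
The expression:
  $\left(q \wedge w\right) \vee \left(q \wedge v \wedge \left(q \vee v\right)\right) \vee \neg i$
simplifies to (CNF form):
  $\left(q \vee \neg i\right) \wedge \left(q \vee v \vee \neg i\right) \wedge \left(q \vee w \vee \neg i\right) \wedge \left(v \vee w \vee \neg i\right)$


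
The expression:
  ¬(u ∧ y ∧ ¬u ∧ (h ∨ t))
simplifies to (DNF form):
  True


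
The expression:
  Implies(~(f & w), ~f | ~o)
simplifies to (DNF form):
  w | ~f | ~o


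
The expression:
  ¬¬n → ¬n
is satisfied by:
  {n: False}


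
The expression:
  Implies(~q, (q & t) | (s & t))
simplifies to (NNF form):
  q | (s & t)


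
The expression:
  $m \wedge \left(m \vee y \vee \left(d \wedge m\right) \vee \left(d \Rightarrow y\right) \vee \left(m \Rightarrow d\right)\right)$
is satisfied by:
  {m: True}


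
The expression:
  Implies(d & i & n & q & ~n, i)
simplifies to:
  True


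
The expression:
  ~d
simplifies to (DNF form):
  ~d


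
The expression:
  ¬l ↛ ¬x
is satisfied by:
  {x: True, l: False}


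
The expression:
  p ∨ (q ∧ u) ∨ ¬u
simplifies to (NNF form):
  p ∨ q ∨ ¬u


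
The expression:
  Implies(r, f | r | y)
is always true.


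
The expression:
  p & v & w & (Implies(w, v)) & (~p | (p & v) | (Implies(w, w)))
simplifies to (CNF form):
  p & v & w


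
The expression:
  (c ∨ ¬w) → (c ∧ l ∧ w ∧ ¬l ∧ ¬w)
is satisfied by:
  {w: True, c: False}


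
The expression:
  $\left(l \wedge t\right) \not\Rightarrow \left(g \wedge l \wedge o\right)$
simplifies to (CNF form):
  $l \wedge t \wedge \left(\neg g \vee \neg o\right)$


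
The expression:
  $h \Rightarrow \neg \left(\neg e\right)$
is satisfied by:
  {e: True, h: False}
  {h: False, e: False}
  {h: True, e: True}


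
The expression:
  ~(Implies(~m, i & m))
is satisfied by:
  {m: False}


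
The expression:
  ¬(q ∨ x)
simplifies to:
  ¬q ∧ ¬x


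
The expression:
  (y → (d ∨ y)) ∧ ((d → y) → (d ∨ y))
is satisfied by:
  {y: True, d: True}
  {y: True, d: False}
  {d: True, y: False}


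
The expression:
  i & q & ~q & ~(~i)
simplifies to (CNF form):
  False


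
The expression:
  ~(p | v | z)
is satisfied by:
  {v: False, p: False, z: False}


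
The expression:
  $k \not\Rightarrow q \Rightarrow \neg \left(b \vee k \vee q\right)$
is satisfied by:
  {q: True, k: False}
  {k: False, q: False}
  {k: True, q: True}


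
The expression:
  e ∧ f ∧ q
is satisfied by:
  {f: True, e: True, q: True}


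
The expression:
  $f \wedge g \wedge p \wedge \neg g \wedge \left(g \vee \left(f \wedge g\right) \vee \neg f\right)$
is never true.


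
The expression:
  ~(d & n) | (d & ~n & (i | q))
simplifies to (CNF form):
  ~d | ~n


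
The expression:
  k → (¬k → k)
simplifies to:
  True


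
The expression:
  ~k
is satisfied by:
  {k: False}


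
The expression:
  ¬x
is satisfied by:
  {x: False}


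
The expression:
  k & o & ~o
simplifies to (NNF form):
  False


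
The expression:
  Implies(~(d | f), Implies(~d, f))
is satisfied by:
  {d: True, f: True}
  {d: True, f: False}
  {f: True, d: False}


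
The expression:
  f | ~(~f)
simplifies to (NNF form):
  f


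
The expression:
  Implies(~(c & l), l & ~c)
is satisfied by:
  {l: True}


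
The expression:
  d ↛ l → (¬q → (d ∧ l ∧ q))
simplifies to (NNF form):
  l ∨ q ∨ ¬d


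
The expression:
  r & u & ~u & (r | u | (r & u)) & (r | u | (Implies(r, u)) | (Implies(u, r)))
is never true.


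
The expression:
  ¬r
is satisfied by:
  {r: False}


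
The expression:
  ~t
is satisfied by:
  {t: False}


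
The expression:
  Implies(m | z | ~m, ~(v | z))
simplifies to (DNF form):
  ~v & ~z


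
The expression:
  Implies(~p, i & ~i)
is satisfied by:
  {p: True}


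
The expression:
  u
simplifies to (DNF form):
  u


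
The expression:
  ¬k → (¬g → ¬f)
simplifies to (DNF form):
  g ∨ k ∨ ¬f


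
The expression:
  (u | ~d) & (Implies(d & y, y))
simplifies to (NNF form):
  u | ~d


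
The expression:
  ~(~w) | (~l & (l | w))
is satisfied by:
  {w: True}


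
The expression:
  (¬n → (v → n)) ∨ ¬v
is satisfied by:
  {n: True, v: False}
  {v: False, n: False}
  {v: True, n: True}


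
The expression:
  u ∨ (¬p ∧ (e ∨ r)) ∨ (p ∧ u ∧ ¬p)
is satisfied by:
  {r: True, u: True, e: True, p: False}
  {r: True, u: True, e: False, p: False}
  {u: True, e: True, p: False, r: False}
  {u: True, e: False, p: False, r: False}
  {r: True, u: True, p: True, e: True}
  {r: True, u: True, p: True, e: False}
  {u: True, p: True, e: True, r: False}
  {u: True, p: True, e: False, r: False}
  {r: True, p: False, e: True, u: False}
  {r: True, p: False, e: False, u: False}
  {e: True, u: False, p: False, r: False}


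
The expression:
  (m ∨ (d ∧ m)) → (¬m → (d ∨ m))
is always true.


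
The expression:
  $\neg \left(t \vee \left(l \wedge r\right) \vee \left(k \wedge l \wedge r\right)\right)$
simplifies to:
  $\neg t \wedge \left(\neg l \vee \neg r\right)$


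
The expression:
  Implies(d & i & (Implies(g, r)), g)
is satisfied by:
  {g: True, d: False, i: False}
  {g: False, d: False, i: False}
  {i: True, g: True, d: False}
  {i: True, g: False, d: False}
  {d: True, g: True, i: False}
  {d: True, g: False, i: False}
  {d: True, i: True, g: True}


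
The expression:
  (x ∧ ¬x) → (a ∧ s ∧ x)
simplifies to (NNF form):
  True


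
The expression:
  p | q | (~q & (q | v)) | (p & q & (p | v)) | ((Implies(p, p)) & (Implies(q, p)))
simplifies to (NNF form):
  True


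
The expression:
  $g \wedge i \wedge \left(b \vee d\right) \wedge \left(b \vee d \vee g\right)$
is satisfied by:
  {i: True, b: True, d: True, g: True}
  {i: True, b: True, g: True, d: False}
  {i: True, d: True, g: True, b: False}


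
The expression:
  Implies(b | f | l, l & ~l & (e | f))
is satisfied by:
  {l: False, f: False, b: False}


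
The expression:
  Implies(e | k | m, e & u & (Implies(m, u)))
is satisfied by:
  {e: True, u: True, k: False, m: False}
  {e: True, m: True, u: True, k: False}
  {e: True, u: True, k: True, m: False}
  {e: True, m: True, u: True, k: True}
  {u: True, m: False, k: False, e: False}
  {m: False, k: False, u: False, e: False}


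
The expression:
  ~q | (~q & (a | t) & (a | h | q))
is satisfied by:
  {q: False}


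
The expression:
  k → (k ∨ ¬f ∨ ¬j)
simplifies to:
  True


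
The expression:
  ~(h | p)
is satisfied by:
  {p: False, h: False}


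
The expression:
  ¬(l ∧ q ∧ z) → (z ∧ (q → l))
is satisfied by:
  {z: True, l: True, q: False}
  {z: True, l: False, q: False}
  {z: True, q: True, l: True}


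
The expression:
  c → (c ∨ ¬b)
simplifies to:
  True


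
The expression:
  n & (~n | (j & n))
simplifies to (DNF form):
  j & n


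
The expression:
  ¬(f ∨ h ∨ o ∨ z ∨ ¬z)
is never true.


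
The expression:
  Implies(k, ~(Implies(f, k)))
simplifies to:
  ~k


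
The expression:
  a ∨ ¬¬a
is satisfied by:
  {a: True}


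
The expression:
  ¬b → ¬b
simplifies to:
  True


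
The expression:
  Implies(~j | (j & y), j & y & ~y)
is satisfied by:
  {j: True, y: False}


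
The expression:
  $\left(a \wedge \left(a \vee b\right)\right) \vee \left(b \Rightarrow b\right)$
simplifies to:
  $\text{True}$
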